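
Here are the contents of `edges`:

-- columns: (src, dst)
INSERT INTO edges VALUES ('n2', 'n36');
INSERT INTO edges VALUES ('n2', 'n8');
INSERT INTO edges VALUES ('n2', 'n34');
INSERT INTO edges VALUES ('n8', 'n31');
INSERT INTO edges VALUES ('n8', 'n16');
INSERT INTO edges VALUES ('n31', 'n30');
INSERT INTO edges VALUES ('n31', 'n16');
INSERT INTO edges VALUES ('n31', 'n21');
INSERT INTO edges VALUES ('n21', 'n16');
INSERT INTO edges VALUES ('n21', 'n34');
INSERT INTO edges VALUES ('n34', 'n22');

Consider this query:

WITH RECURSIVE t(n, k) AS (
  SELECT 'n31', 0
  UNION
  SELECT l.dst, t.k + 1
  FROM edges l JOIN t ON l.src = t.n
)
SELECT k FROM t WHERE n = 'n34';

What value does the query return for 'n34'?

2

Base: (n31, k=0).
Iteration 1: edges from {n31} -> (n16, k=1), (n21, k=1), (n30, k=1).
Iteration 2: edges from {n16,n21,n30} -> (n16, k=2), (n34, k=2).
Iteration 3: edges from {n16,n34} -> (n22, k=3).
Iteration 4: no outgoing edges from {n22}; recursion stops.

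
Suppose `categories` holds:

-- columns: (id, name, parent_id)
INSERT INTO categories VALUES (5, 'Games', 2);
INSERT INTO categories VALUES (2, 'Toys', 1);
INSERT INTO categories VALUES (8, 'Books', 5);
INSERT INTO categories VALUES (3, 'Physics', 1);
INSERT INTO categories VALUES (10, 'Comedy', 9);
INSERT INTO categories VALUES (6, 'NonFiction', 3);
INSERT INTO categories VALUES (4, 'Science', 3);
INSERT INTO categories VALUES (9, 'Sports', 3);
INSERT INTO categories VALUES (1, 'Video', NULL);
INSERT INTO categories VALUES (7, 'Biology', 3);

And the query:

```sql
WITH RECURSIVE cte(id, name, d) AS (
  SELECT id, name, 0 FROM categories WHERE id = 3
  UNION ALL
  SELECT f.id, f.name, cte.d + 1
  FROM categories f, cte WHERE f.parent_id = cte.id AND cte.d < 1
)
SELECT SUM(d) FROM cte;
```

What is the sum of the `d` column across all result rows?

Base: id=3 (Physics) at d 0.
Iteration 1: rows with parent_id in {3} -> Science (id 4, d 1), NonFiction (id 6, d 1), Biology (id 7, d 1), Sports (id 9, d 1).
Iteration 2: d < 1 fails for all current rows; recursion stops.
SUM(d) = 0 + 1 + 1 + 1 + 1 = 4.

4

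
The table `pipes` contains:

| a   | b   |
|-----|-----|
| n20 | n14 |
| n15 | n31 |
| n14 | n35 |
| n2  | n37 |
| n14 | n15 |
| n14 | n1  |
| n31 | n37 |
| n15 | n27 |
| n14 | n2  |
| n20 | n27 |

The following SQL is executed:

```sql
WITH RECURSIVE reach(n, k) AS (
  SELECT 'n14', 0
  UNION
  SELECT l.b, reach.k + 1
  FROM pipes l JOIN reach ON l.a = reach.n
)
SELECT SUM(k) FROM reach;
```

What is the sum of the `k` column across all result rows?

13

Base: (n14, k=0).
Iteration 1: edges from {n14} -> (n1, k=1), (n15, k=1), (n2, k=1), (n35, k=1).
Iteration 2: edges from {n1,n15,n2,n35} -> (n27, k=2), (n31, k=2), (n37, k=2).
Iteration 3: edges from {n27,n31,n37} -> (n37, k=3).
Iteration 4: no outgoing edges from {n37}; recursion stops.
SUM(k) = 0 + 1 + 1 + 1 + 1 + 2 + 2 + 2 + 3 = 13.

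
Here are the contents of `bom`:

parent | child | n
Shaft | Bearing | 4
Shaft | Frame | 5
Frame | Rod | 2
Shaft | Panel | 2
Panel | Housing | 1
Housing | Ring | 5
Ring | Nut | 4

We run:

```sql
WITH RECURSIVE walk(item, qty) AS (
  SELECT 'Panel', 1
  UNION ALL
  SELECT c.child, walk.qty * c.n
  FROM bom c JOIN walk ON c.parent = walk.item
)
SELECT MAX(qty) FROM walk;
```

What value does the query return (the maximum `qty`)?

20

Base: (Panel, qty=1).
Iteration 1: components of {Panel} -> Housing = 1*1 = 1.
Iteration 2: components of {Housing} -> Ring = 1*5 = 5.
Iteration 3: components of {Ring} -> Nut = 5*4 = 20.
Iteration 4: no further components; recursion stops.
qty values: 1, 1, 5, 20; the maximum is 20.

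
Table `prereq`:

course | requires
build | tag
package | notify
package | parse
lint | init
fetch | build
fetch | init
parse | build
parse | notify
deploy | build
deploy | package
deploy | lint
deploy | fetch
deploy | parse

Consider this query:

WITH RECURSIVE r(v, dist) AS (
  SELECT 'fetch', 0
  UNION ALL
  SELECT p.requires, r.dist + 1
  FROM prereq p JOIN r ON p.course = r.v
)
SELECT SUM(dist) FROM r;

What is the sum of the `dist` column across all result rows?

Base: (fetch, dist=0).
Iteration 1: edges from {fetch} -> (build, dist=1), (init, dist=1).
Iteration 2: edges from {build,init} -> (tag, dist=2).
Iteration 3: no outgoing edges from {tag}; recursion stops.
SUM(dist) = 0 + 1 + 1 + 2 = 4.

4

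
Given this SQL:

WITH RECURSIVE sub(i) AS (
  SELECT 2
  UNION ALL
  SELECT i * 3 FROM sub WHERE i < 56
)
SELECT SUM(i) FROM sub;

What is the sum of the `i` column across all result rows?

Base: i=2.
Iteration 1: 2 < 56 holds -> i = 2 * 3 = 6.
Iteration 2: 6 < 56 holds -> i = 6 * 3 = 18.
Iteration 3: 18 < 56 holds -> i = 18 * 3 = 54.
Iteration 4: 54 < 56 holds -> i = 54 * 3 = 162.
Iteration 5: 162 < 56 fails; recursion stops.
SUM(i) = 2 + 6 + 18 + 54 + 162 = 242.

242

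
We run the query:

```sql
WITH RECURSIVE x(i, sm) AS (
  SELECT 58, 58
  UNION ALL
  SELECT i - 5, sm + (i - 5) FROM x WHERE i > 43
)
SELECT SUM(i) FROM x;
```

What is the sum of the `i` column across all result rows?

Base: i=58, sm=58.
Iteration 1: 58 > 43 holds -> i = 58 - 5 = 53, sm = 58 + 53 = 111.
Iteration 2: 53 > 43 holds -> i = 53 - 5 = 48, sm = 111 + 48 = 159.
Iteration 3: 48 > 43 holds -> i = 48 - 5 = 43, sm = 159 + 43 = 202.
Iteration 4: 43 > 43 fails; recursion stops.
SUM(i) = 58 + 53 + 48 + 43 = 202.

202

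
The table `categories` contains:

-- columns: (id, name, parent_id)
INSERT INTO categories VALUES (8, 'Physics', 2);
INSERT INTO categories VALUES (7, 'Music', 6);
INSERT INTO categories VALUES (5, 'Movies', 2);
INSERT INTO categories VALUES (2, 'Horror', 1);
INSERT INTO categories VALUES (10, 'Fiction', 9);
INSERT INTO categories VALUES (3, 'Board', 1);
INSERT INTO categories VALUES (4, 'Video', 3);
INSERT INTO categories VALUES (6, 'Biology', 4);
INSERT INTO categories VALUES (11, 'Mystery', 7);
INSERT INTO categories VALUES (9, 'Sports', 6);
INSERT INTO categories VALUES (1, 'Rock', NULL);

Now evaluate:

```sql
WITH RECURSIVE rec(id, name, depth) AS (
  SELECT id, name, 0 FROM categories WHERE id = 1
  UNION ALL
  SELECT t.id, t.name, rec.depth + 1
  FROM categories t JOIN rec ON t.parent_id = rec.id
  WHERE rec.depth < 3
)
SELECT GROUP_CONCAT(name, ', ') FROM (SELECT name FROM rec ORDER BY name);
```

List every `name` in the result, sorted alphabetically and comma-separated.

Base: id=1 (Rock) at depth 0.
Iteration 1: rows with parent_id in {1} -> Horror (id 2, depth 1), Board (id 3, depth 1).
Iteration 2: rows with parent_id in {2,3} -> Video (id 4, depth 2), Movies (id 5, depth 2), Physics (id 8, depth 2).
Iteration 3: rows with parent_id in {4,5,8} -> Biology (id 6, depth 3).
Iteration 4: depth < 3 fails for all current rows; recursion stops.

Biology, Board, Horror, Movies, Physics, Rock, Video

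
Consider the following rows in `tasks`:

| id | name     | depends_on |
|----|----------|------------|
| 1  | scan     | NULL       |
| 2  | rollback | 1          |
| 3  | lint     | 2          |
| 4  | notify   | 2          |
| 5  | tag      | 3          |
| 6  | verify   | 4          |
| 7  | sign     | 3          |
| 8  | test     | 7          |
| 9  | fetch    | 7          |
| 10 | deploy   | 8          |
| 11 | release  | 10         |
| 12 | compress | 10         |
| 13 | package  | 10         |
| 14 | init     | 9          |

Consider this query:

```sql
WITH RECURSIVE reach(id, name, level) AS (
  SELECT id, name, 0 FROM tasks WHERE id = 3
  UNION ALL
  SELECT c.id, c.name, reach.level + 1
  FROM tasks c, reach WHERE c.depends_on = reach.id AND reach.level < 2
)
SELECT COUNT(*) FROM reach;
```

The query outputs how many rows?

5

Base: id=3 (lint) at level 0.
Iteration 1: rows with depends_on in {3} -> tag (id 5, level 1), sign (id 7, level 1).
Iteration 2: rows with depends_on in {5,7} -> test (id 8, level 2), fetch (id 9, level 2).
Iteration 3: level < 2 fails for all current rows; recursion stops.
Total rows emitted: 5.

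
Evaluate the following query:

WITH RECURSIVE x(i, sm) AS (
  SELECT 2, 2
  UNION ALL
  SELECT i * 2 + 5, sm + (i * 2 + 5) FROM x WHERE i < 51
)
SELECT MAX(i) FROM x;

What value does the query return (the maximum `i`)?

51

Base: i=2, sm=2.
Iteration 1: 2 < 51 holds -> i = 2 * 2 + 5 = 9, sm = 2 + 9 = 11.
Iteration 2: 9 < 51 holds -> i = 9 * 2 + 5 = 23, sm = 11 + 23 = 34.
Iteration 3: 23 < 51 holds -> i = 23 * 2 + 5 = 51, sm = 34 + 51 = 85.
Iteration 4: 51 < 51 fails; recursion stops.
i values: 2, 9, 23, 51; the maximum is 51.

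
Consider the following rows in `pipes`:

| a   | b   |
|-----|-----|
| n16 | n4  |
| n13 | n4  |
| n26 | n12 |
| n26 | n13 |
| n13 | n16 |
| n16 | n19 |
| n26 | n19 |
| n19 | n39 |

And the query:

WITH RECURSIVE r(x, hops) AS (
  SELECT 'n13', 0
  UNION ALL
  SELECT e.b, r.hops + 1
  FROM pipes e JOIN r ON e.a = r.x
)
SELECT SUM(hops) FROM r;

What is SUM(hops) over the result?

Base: (n13, hops=0).
Iteration 1: edges from {n13} -> (n16, hops=1), (n4, hops=1).
Iteration 2: edges from {n16,n4} -> (n19, hops=2), (n4, hops=2).
Iteration 3: edges from {n19,n4} -> (n39, hops=3).
Iteration 4: no outgoing edges from {n39}; recursion stops.
SUM(hops) = 0 + 1 + 1 + 2 + 2 + 3 = 9.

9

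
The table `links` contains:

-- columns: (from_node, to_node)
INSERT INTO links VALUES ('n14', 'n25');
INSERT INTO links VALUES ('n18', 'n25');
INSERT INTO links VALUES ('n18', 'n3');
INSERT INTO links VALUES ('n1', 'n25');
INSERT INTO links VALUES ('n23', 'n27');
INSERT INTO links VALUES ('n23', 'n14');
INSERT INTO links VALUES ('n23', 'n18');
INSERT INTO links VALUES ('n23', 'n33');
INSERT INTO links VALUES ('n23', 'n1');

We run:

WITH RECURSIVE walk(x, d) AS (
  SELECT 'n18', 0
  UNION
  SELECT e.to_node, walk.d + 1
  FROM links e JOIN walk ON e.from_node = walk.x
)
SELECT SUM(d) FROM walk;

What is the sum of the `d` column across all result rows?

2

Base: (n18, d=0).
Iteration 1: edges from {n18} -> (n25, d=1), (n3, d=1).
Iteration 2: no outgoing edges from {n25,n3}; recursion stops.
SUM(d) = 0 + 1 + 1 = 2.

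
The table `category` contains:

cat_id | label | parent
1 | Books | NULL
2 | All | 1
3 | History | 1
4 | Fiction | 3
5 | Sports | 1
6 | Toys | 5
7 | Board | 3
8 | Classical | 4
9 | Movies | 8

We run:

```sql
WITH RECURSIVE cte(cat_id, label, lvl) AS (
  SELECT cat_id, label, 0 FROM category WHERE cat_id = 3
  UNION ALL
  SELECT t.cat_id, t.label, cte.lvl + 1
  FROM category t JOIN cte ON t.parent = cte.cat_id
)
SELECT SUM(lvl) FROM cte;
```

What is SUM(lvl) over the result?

7

Base: cat_id=3 (History) at lvl 0.
Iteration 1: rows with parent in {3} -> Fiction (id 4, lvl 1), Board (id 7, lvl 1).
Iteration 2: rows with parent in {4,7} -> Classical (id 8, lvl 2).
Iteration 3: rows with parent in {8} -> Movies (id 9, lvl 3).
Iteration 4: no rows with parent in {9}; recursion stops.
SUM(lvl) = 0 + 1 + 1 + 2 + 3 = 7.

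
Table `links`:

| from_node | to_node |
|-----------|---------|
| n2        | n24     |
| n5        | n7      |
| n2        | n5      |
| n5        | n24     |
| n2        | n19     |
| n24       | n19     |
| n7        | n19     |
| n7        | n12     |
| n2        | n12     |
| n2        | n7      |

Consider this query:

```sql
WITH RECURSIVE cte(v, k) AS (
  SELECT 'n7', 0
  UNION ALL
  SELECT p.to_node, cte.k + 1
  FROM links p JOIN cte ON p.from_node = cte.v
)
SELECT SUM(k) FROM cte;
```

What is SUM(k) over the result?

2

Base: (n7, k=0).
Iteration 1: edges from {n7} -> (n12, k=1), (n19, k=1).
Iteration 2: no outgoing edges from {n12,n19}; recursion stops.
SUM(k) = 0 + 1 + 1 = 2.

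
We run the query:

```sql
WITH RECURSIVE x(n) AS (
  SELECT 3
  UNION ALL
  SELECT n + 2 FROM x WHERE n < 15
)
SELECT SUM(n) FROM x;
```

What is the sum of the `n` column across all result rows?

Base: n=3.
Iteration 1: 3 < 15 holds -> n = 3 + 2 = 5.
Iteration 2: 5 < 15 holds -> n = 5 + 2 = 7.
Iteration 3: 7 < 15 holds -> n = 7 + 2 = 9.
Iteration 4: 9 < 15 holds -> n = 9 + 2 = 11.
Iteration 5: 11 < 15 holds -> n = 11 + 2 = 13.
Iteration 6: 13 < 15 holds -> n = 13 + 2 = 15.
Iteration 7: 15 < 15 fails; recursion stops.
SUM(n) = 3 + 5 + 7 + 9 + 11 + 13 + 15 = 63.

63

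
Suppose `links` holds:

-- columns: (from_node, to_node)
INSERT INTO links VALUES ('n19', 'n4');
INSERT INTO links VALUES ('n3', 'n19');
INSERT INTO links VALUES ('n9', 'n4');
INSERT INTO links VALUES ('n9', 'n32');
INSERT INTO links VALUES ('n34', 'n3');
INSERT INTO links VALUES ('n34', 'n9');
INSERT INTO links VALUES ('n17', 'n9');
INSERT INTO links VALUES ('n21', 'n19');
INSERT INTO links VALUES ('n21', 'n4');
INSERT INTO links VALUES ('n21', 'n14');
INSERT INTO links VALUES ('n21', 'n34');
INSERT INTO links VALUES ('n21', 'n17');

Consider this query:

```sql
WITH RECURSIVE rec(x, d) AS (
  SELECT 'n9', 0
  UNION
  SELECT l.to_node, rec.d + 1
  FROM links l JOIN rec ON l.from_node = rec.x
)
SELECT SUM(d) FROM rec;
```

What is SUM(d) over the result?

2

Base: (n9, d=0).
Iteration 1: edges from {n9} -> (n32, d=1), (n4, d=1).
Iteration 2: no outgoing edges from {n32,n4}; recursion stops.
SUM(d) = 0 + 1 + 1 = 2.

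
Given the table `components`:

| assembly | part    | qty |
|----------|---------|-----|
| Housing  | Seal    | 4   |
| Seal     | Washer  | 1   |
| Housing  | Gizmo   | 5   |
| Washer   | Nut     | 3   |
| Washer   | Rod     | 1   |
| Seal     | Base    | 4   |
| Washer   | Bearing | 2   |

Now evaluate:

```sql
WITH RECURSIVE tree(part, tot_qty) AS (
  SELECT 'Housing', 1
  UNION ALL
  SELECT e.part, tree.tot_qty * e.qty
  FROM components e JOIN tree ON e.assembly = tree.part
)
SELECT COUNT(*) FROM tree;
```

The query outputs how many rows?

8

Base: (Housing, tot_qty=1).
Iteration 1: components of {Housing} -> Gizmo = 1*5 = 5, Seal = 1*4 = 4.
Iteration 2: components of {Gizmo,Seal} -> Base = 4*4 = 16, Washer = 4*1 = 4.
Iteration 3: components of {Base,Washer} -> Bearing = 4*2 = 8, Nut = 4*3 = 12, Rod = 4*1 = 4.
Iteration 4: no further components; recursion stops.
Total rows emitted: 8.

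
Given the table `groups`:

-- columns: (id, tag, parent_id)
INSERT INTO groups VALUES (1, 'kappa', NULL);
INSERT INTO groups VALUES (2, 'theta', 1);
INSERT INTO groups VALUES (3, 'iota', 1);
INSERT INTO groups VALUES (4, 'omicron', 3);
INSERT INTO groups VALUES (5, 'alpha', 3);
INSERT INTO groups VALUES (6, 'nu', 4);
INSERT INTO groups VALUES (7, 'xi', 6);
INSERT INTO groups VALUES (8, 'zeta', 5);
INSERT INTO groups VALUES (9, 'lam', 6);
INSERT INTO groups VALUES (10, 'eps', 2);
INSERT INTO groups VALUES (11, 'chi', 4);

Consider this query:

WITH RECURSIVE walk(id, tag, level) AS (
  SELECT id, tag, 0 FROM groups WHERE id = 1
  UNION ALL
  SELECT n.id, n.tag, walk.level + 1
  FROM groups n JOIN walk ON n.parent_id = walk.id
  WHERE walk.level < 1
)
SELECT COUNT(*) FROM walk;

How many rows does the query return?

3

Base: id=1 (kappa) at level 0.
Iteration 1: rows with parent_id in {1} -> theta (id 2, level 1), iota (id 3, level 1).
Iteration 2: level < 1 fails for all current rows; recursion stops.
Total rows emitted: 3.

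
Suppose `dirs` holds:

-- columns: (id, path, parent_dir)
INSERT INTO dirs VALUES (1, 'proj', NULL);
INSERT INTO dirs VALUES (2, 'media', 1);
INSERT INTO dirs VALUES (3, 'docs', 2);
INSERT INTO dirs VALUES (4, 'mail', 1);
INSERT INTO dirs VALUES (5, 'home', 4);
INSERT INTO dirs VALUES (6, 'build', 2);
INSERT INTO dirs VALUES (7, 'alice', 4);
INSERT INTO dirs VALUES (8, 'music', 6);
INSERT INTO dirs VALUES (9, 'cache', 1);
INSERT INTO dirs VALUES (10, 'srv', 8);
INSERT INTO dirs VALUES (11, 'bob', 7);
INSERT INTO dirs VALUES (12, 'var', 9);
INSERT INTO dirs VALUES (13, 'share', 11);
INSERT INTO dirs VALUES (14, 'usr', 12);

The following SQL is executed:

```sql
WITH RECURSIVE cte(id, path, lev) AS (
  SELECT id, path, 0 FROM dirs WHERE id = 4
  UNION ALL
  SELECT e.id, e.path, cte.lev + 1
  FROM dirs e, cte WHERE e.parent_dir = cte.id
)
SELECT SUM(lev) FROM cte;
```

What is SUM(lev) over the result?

7

Base: id=4 (mail) at lev 0.
Iteration 1: rows with parent_dir in {4} -> home (id 5, lev 1), alice (id 7, lev 1).
Iteration 2: rows with parent_dir in {5,7} -> bob (id 11, lev 2).
Iteration 3: rows with parent_dir in {11} -> share (id 13, lev 3).
Iteration 4: no rows with parent_dir in {13}; recursion stops.
SUM(lev) = 0 + 1 + 1 + 2 + 3 = 7.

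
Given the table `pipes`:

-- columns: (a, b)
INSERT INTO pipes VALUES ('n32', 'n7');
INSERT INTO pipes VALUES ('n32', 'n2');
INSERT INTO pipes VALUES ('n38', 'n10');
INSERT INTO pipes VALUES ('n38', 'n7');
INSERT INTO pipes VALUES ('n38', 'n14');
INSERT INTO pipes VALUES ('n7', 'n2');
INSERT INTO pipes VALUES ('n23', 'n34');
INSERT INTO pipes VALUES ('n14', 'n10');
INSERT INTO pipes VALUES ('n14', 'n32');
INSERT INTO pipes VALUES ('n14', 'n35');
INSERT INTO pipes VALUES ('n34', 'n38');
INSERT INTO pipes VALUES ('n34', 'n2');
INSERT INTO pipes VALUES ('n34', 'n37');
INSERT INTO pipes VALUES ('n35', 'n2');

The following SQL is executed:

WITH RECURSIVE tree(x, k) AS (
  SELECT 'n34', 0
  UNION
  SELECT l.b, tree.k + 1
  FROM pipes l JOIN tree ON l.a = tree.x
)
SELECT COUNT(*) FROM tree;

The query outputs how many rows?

14

Base: (n34, k=0).
Iteration 1: edges from {n34} -> (n2, k=1), (n37, k=1), (n38, k=1).
Iteration 2: edges from {n2,n37,n38} -> (n10, k=2), (n14, k=2), (n7, k=2).
Iteration 3: edges from {n10,n14,n7} -> (n10, k=3), (n2, k=3), (n32, k=3), (n35, k=3).
Iteration 4: edges from {n10,n2,n32,n35} -> (n2, k=4), (n7, k=4). [UNION drops 1 duplicate row(s)]
Iteration 5: edges from {n2,n7} -> (n2, k=5).
Iteration 6: no outgoing edges from {n2}; recursion stops.
Total rows emitted: 14.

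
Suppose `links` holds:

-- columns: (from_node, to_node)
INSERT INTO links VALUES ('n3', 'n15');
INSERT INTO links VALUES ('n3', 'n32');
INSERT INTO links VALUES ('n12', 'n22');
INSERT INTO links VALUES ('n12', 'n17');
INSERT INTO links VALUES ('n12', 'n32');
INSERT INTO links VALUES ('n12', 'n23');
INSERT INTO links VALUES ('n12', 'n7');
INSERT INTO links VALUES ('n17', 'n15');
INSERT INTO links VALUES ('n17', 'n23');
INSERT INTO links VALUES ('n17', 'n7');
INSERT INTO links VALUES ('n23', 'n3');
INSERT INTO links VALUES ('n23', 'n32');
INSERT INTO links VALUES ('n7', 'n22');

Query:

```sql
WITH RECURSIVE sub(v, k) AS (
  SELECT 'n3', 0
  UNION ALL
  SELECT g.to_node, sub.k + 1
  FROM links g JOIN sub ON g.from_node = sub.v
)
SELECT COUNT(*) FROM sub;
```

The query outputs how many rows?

3

Base: (n3, k=0).
Iteration 1: edges from {n3} -> (n15, k=1), (n32, k=1).
Iteration 2: no outgoing edges from {n15,n32}; recursion stops.
Total rows emitted: 3.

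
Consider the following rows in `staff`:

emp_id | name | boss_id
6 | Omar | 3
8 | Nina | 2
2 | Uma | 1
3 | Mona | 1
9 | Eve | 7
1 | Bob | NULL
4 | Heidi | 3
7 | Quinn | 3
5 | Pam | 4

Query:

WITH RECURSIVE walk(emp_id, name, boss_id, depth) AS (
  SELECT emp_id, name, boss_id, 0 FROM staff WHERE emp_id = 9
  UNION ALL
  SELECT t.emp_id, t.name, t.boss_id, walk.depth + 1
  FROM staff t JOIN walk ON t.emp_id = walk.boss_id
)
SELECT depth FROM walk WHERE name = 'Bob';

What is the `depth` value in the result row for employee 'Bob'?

Base: emp_id=9 (Eve), boss_id=7, depth 0.
Iteration 1: join on emp_id=7 -> Quinn (id 7, boss_id=3, depth 1).
Iteration 2: join on emp_id=3 -> Mona (id 3, boss_id=1, depth 2).
Iteration 3: join on emp_id=1 -> Bob (id 1, boss_id=NULL, depth 3).
Iteration 4: boss_id is NULL; no match; recursion stops.

3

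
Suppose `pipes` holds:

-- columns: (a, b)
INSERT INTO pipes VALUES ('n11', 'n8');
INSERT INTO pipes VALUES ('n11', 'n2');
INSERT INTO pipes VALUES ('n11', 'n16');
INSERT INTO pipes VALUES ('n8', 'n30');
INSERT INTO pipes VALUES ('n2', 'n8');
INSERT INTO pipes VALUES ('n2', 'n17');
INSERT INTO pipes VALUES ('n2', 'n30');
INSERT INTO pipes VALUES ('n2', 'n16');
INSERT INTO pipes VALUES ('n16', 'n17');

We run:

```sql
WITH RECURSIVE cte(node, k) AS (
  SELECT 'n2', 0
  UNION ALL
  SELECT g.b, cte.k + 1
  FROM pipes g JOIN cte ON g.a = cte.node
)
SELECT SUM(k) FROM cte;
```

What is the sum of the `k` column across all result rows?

8

Base: (n2, k=0).
Iteration 1: edges from {n2} -> (n16, k=1), (n17, k=1), (n30, k=1), (n8, k=1).
Iteration 2: edges from {n16,n17,n30,n8} -> (n17, k=2), (n30, k=2).
Iteration 3: no outgoing edges from {n17,n30}; recursion stops.
SUM(k) = 0 + 1 + 1 + 1 + 1 + 2 + 2 = 8.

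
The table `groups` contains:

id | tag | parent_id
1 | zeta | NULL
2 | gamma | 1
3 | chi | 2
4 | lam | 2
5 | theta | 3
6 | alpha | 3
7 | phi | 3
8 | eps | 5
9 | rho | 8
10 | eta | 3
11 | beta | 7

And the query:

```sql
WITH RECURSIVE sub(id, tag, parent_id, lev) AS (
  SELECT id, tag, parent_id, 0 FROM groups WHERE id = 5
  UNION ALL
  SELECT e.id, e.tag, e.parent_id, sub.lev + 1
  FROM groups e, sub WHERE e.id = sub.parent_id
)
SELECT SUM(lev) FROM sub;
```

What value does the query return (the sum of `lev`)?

Base: id=5 (theta), parent_id=3, lev 0.
Iteration 1: join on id=3 -> chi (id 3, parent_id=2, lev 1).
Iteration 2: join on id=2 -> gamma (id 2, parent_id=1, lev 2).
Iteration 3: join on id=1 -> zeta (id 1, parent_id=NULL, lev 3).
Iteration 4: parent_id is NULL; no match; recursion stops.
SUM(lev) = 0 + 1 + 2 + 3 = 6.

6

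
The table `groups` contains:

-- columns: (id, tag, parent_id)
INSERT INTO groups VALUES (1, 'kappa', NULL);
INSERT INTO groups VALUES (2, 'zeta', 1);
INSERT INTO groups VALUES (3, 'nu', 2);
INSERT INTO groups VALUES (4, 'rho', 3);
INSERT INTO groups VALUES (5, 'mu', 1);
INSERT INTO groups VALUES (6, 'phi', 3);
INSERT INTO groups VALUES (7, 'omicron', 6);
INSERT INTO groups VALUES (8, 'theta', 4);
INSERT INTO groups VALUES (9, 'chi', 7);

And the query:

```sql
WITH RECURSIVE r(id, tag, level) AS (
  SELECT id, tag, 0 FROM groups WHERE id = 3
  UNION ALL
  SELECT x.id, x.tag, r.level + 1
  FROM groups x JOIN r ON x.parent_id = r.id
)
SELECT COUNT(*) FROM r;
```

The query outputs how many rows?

Base: id=3 (nu) at level 0.
Iteration 1: rows with parent_id in {3} -> rho (id 4, level 1), phi (id 6, level 1).
Iteration 2: rows with parent_id in {4,6} -> omicron (id 7, level 2), theta (id 8, level 2).
Iteration 3: rows with parent_id in {7,8} -> chi (id 9, level 3).
Iteration 4: no rows with parent_id in {9}; recursion stops.
Total rows emitted: 6.

6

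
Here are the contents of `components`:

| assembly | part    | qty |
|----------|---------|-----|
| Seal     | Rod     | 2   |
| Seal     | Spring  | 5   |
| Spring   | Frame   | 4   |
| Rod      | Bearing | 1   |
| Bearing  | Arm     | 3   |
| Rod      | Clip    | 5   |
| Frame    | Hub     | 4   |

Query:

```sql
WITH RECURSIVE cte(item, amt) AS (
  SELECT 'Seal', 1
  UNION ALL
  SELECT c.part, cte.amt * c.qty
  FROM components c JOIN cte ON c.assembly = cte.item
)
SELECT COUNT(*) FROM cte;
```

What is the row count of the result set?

Base: (Seal, amt=1).
Iteration 1: components of {Seal} -> Rod = 1*2 = 2, Spring = 1*5 = 5.
Iteration 2: components of {Rod,Spring} -> Bearing = 2*1 = 2, Clip = 2*5 = 10, Frame = 5*4 = 20.
Iteration 3: components of {Bearing,Clip,Frame} -> Arm = 2*3 = 6, Hub = 20*4 = 80.
Iteration 4: no further components; recursion stops.
Total rows emitted: 8.

8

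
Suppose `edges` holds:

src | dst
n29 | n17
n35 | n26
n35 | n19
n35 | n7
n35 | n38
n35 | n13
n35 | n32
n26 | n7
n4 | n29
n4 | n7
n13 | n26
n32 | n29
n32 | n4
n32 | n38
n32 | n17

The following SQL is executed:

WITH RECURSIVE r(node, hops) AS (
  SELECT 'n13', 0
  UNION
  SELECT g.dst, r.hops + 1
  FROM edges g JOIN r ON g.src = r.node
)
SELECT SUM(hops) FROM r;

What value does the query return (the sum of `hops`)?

Base: (n13, hops=0).
Iteration 1: edges from {n13} -> (n26, hops=1).
Iteration 2: edges from {n26} -> (n7, hops=2).
Iteration 3: no outgoing edges from {n7}; recursion stops.
SUM(hops) = 0 + 1 + 2 = 3.

3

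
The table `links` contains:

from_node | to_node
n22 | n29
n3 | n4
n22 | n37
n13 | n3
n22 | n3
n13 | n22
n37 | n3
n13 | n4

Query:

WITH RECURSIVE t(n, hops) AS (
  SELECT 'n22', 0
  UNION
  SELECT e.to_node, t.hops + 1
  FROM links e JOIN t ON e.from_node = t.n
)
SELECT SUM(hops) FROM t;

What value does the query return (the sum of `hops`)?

Base: (n22, hops=0).
Iteration 1: edges from {n22} -> (n29, hops=1), (n3, hops=1), (n37, hops=1).
Iteration 2: edges from {n29,n3,n37} -> (n3, hops=2), (n4, hops=2).
Iteration 3: edges from {n3,n4} -> (n4, hops=3).
Iteration 4: no outgoing edges from {n4}; recursion stops.
SUM(hops) = 0 + 1 + 1 + 1 + 2 + 2 + 3 = 10.

10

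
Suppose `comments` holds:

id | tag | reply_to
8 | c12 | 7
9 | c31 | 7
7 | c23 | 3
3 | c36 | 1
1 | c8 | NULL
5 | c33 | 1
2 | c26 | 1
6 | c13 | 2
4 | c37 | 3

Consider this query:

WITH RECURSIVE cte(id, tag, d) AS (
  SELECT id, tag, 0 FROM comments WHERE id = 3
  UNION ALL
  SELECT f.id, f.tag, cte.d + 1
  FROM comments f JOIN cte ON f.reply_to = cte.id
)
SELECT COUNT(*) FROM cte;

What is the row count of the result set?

5

Base: id=3 (c36) at d 0.
Iteration 1: rows with reply_to in {3} -> c37 (id 4, d 1), c23 (id 7, d 1).
Iteration 2: rows with reply_to in {4,7} -> c12 (id 8, d 2), c31 (id 9, d 2).
Iteration 3: no rows with reply_to in {8,9}; recursion stops.
Total rows emitted: 5.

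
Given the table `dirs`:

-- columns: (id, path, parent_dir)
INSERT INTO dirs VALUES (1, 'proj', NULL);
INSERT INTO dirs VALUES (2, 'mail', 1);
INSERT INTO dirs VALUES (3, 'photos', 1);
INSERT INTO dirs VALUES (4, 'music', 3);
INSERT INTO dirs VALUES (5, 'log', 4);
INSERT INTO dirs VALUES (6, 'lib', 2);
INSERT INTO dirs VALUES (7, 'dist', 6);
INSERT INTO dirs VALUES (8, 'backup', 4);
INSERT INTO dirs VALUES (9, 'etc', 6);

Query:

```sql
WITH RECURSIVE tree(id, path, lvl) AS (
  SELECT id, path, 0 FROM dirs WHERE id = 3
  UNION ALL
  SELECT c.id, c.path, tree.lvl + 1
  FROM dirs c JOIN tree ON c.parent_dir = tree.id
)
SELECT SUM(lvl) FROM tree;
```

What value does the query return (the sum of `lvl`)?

5

Base: id=3 (photos) at lvl 0.
Iteration 1: rows with parent_dir in {3} -> music (id 4, lvl 1).
Iteration 2: rows with parent_dir in {4} -> log (id 5, lvl 2), backup (id 8, lvl 2).
Iteration 3: no rows with parent_dir in {5,8}; recursion stops.
SUM(lvl) = 0 + 1 + 2 + 2 = 5.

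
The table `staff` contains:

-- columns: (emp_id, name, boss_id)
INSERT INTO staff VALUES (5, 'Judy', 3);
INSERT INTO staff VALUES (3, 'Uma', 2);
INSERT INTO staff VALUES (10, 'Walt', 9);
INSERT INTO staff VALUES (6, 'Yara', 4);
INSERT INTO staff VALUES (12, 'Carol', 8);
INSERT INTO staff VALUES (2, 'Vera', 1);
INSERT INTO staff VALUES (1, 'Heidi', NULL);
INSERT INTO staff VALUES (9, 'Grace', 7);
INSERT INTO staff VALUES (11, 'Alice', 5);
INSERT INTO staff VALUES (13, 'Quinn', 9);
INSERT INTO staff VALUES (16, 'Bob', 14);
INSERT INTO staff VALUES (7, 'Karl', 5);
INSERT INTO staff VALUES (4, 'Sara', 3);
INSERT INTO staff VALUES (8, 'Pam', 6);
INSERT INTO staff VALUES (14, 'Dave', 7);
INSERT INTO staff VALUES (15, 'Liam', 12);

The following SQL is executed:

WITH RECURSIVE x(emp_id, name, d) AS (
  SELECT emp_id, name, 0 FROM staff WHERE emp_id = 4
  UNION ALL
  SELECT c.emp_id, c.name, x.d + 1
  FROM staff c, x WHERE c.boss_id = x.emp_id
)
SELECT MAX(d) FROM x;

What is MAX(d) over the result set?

Base: emp_id=4 (Sara) at d 0.
Iteration 1: rows with boss_id in {4} -> Yara (id 6, d 1).
Iteration 2: rows with boss_id in {6} -> Pam (id 8, d 2).
Iteration 3: rows with boss_id in {8} -> Carol (id 12, d 3).
Iteration 4: rows with boss_id in {12} -> Liam (id 15, d 4).
Iteration 5: no rows with boss_id in {15}; recursion stops.
d values: 0, 1, 2, 3, 4; the maximum is 4.

4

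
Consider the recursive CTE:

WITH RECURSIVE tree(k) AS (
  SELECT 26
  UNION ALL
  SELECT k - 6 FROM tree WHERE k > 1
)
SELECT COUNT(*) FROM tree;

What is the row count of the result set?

Base: k=26.
Iteration 1: 26 > 1 holds -> k = 26 - 6 = 20.
Iteration 2: 20 > 1 holds -> k = 20 - 6 = 14.
Iteration 3: 14 > 1 holds -> k = 14 - 6 = 8.
Iteration 4: 8 > 1 holds -> k = 8 - 6 = 2.
Iteration 5: 2 > 1 holds -> k = 2 - 6 = -4.
Iteration 6: -4 > 1 fails; recursion stops.
Total rows emitted: 6.

6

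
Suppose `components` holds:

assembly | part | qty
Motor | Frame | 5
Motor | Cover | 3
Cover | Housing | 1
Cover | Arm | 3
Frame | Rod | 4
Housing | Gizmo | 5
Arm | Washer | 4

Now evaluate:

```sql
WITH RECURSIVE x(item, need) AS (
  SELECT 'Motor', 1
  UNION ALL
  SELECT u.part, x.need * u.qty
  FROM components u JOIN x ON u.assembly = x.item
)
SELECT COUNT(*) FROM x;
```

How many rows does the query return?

8

Base: (Motor, need=1).
Iteration 1: components of {Motor} -> Cover = 1*3 = 3, Frame = 1*5 = 5.
Iteration 2: components of {Cover,Frame} -> Arm = 3*3 = 9, Housing = 3*1 = 3, Rod = 5*4 = 20.
Iteration 3: components of {Arm,Housing,Rod} -> Gizmo = 3*5 = 15, Washer = 9*4 = 36.
Iteration 4: no further components; recursion stops.
Total rows emitted: 8.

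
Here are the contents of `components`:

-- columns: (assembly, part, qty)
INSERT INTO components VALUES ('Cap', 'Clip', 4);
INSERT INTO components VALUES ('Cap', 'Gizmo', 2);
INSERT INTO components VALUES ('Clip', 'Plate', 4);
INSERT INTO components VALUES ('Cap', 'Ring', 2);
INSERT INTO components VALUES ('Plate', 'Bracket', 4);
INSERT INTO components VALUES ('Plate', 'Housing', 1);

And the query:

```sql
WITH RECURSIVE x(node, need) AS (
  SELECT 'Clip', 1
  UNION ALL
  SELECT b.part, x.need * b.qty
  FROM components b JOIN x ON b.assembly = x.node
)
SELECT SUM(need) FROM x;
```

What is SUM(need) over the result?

25

Base: (Clip, need=1).
Iteration 1: components of {Clip} -> Plate = 1*4 = 4.
Iteration 2: components of {Plate} -> Bracket = 4*4 = 16, Housing = 4*1 = 4.
Iteration 3: no further components; recursion stops.
SUM(need) = 1 + 4 + 16 + 4 = 25.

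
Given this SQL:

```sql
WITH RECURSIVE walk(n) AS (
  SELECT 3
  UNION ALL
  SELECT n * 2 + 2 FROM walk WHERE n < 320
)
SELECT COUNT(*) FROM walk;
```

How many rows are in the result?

Base: n=3.
Iteration 1: 3 < 320 holds -> n = 3 * 2 + 2 = 8.
Iteration 2: 8 < 320 holds -> n = 8 * 2 + 2 = 18.
Iteration 3: 18 < 320 holds -> n = 18 * 2 + 2 = 38.
Iteration 4: 38 < 320 holds -> n = 38 * 2 + 2 = 78.
Iteration 5: 78 < 320 holds -> n = 78 * 2 + 2 = 158.
Iteration 6: 158 < 320 holds -> n = 158 * 2 + 2 = 318.
Iteration 7: 318 < 320 holds -> n = 318 * 2 + 2 = 638.
Iteration 8: 638 < 320 fails; recursion stops.
Total rows emitted: 8.

8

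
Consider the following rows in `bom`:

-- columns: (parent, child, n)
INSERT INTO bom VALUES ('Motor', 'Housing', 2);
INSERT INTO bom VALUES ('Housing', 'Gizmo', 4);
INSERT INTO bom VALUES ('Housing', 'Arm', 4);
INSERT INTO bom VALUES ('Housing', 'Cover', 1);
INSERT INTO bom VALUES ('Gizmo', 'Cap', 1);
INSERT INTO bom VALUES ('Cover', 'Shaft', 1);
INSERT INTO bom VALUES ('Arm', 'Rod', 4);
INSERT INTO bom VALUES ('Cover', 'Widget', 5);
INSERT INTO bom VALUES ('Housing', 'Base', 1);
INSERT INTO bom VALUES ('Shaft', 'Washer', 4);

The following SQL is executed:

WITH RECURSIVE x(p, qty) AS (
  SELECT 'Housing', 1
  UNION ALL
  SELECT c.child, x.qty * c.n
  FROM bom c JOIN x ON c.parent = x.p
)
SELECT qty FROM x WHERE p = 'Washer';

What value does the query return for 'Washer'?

4

Base: (Housing, qty=1).
Iteration 1: components of {Housing} -> Arm = 1*4 = 4, Base = 1*1 = 1, Cover = 1*1 = 1, Gizmo = 1*4 = 4.
Iteration 2: components of {Arm,Base,Cover,Gizmo} -> Cap = 4*1 = 4, Rod = 4*4 = 16, Shaft = 1*1 = 1, Widget = 1*5 = 5.
Iteration 3: components of {Cap,Rod,Shaft,Widget} -> Washer = 1*4 = 4.
Iteration 4: no further components; recursion stops.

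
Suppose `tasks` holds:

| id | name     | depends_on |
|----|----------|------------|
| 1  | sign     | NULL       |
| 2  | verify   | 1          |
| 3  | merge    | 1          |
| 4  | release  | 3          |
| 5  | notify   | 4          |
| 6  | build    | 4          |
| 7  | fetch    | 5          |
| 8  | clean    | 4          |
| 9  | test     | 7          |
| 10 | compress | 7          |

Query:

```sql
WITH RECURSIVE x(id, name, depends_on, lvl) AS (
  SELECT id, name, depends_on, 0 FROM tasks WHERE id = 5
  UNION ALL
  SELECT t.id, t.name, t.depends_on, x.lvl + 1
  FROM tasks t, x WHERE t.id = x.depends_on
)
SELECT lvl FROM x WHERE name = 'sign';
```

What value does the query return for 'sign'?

3

Base: id=5 (notify), depends_on=4, lvl 0.
Iteration 1: join on id=4 -> release (id 4, depends_on=3, lvl 1).
Iteration 2: join on id=3 -> merge (id 3, depends_on=1, lvl 2).
Iteration 3: join on id=1 -> sign (id 1, depends_on=NULL, lvl 3).
Iteration 4: depends_on is NULL; no match; recursion stops.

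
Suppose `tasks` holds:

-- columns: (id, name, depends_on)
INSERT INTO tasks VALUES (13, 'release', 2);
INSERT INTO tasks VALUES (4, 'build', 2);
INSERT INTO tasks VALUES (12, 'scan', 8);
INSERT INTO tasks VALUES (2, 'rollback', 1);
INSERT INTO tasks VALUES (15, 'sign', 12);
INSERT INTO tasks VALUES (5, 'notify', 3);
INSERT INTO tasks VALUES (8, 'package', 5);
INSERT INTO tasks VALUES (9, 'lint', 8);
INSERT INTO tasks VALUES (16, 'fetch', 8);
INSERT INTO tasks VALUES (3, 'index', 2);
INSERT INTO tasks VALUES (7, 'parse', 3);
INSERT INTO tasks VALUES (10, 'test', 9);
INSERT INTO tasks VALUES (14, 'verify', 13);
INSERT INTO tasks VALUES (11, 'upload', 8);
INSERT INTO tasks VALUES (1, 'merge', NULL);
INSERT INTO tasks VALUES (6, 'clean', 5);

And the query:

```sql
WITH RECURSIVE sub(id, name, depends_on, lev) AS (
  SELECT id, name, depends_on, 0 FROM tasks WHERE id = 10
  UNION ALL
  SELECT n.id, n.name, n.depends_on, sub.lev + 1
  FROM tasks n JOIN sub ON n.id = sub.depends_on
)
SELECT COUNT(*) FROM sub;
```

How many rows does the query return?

Base: id=10 (test), depends_on=9, lev 0.
Iteration 1: join on id=9 -> lint (id 9, depends_on=8, lev 1).
Iteration 2: join on id=8 -> package (id 8, depends_on=5, lev 2).
Iteration 3: join on id=5 -> notify (id 5, depends_on=3, lev 3).
Iteration 4: join on id=3 -> index (id 3, depends_on=2, lev 4).
Iteration 5: join on id=2 -> rollback (id 2, depends_on=1, lev 5).
Iteration 6: join on id=1 -> merge (id 1, depends_on=NULL, lev 6).
Iteration 7: depends_on is NULL; no match; recursion stops.
Total rows emitted: 7.

7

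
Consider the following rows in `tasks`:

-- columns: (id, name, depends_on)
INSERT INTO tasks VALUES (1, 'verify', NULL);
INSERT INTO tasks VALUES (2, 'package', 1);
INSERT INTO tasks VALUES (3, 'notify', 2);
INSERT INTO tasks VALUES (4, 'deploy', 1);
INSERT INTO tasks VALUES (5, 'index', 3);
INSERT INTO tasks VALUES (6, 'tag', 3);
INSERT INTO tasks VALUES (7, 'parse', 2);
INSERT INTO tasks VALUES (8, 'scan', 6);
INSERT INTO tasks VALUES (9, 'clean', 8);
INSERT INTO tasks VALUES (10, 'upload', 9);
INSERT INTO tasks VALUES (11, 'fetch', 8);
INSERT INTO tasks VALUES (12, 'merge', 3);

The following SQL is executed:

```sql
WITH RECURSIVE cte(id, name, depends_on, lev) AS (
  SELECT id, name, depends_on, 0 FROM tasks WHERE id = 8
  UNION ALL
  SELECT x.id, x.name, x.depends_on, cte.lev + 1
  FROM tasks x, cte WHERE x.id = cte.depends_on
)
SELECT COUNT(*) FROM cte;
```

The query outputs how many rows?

Base: id=8 (scan), depends_on=6, lev 0.
Iteration 1: join on id=6 -> tag (id 6, depends_on=3, lev 1).
Iteration 2: join on id=3 -> notify (id 3, depends_on=2, lev 2).
Iteration 3: join on id=2 -> package (id 2, depends_on=1, lev 3).
Iteration 4: join on id=1 -> verify (id 1, depends_on=NULL, lev 4).
Iteration 5: depends_on is NULL; no match; recursion stops.
Total rows emitted: 5.

5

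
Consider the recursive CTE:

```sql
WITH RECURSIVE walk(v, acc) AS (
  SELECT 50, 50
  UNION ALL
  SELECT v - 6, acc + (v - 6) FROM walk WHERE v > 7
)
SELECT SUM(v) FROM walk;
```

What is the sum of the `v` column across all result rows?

234

Base: v=50, acc=50.
Iteration 1: 50 > 7 holds -> v = 50 - 6 = 44, acc = 50 + 44 = 94.
Iteration 2: 44 > 7 holds -> v = 44 - 6 = 38, acc = 94 + 38 = 132.
Iteration 3: 38 > 7 holds -> v = 38 - 6 = 32, acc = 132 + 32 = 164.
Iteration 4: 32 > 7 holds -> v = 32 - 6 = 26, acc = 164 + 26 = 190.
Iteration 5: 26 > 7 holds -> v = 26 - 6 = 20, acc = 190 + 20 = 210.
Iteration 6: 20 > 7 holds -> v = 20 - 6 = 14, acc = 210 + 14 = 224.
Iteration 7: 14 > 7 holds -> v = 14 - 6 = 8, acc = 224 + 8 = 232.
Iteration 8: 8 > 7 holds -> v = 8 - 6 = 2, acc = 232 + 2 = 234.
Iteration 9: 2 > 7 fails; recursion stops.
SUM(v) = 50 + 44 + 38 + 32 + 26 + 20 + 14 + 8 + 2 = 234.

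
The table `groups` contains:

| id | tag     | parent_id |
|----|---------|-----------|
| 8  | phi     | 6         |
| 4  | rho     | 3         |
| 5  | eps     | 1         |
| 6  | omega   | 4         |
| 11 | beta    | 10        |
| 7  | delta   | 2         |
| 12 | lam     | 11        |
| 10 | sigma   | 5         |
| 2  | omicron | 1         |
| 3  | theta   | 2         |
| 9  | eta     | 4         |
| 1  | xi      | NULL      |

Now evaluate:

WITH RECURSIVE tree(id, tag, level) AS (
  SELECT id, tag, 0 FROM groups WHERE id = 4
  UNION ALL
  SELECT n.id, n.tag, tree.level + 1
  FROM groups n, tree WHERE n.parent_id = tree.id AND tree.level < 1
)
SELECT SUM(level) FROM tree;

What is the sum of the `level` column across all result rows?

Base: id=4 (rho) at level 0.
Iteration 1: rows with parent_id in {4} -> omega (id 6, level 1), eta (id 9, level 1).
Iteration 2: level < 1 fails for all current rows; recursion stops.
SUM(level) = 0 + 1 + 1 = 2.

2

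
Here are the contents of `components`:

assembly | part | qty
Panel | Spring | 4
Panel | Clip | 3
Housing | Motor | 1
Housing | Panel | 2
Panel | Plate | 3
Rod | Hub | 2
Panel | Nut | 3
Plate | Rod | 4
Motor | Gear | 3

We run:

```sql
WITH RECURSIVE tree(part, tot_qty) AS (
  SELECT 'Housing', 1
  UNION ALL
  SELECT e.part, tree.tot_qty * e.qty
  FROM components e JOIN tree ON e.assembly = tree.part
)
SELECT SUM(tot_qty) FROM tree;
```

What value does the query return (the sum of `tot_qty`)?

105

Base: (Housing, tot_qty=1).
Iteration 1: components of {Housing} -> Motor = 1*1 = 1, Panel = 1*2 = 2.
Iteration 2: components of {Motor,Panel} -> Clip = 2*3 = 6, Gear = 1*3 = 3, Nut = 2*3 = 6, Plate = 2*3 = 6, Spring = 2*4 = 8.
Iteration 3: components of {Clip,Gear,Nut,Plate,Spring} -> Rod = 6*4 = 24.
Iteration 4: components of {Rod} -> Hub = 24*2 = 48.
Iteration 5: no further components; recursion stops.
SUM(tot_qty) = 1 + 2 + 1 + 8 + 6 + 6 + 6 + 3 + 24 + 48 = 105.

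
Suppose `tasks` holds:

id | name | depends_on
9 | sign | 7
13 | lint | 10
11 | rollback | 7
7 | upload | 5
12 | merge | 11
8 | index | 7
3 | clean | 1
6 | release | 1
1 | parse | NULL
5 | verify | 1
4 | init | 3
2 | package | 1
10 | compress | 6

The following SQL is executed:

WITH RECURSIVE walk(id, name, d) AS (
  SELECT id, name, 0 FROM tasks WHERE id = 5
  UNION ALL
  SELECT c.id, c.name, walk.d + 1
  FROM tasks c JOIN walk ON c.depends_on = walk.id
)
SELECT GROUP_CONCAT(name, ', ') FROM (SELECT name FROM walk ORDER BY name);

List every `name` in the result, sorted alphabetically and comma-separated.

Base: id=5 (verify) at d 0.
Iteration 1: rows with depends_on in {5} -> upload (id 7, d 1).
Iteration 2: rows with depends_on in {7} -> index (id 8, d 2), sign (id 9, d 2), rollback (id 11, d 2).
Iteration 3: rows with depends_on in {8,9,11} -> merge (id 12, d 3).
Iteration 4: no rows with depends_on in {12}; recursion stops.

index, merge, rollback, sign, upload, verify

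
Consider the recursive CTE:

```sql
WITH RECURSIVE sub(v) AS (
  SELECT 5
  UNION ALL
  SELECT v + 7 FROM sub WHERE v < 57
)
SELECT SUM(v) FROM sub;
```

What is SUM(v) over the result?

297

Base: v=5.
Iteration 1: 5 < 57 holds -> v = 5 + 7 = 12.
Iteration 2: 12 < 57 holds -> v = 12 + 7 = 19.
Iteration 3: 19 < 57 holds -> v = 19 + 7 = 26.
Iteration 4: 26 < 57 holds -> v = 26 + 7 = 33.
Iteration 5: 33 < 57 holds -> v = 33 + 7 = 40.
Iteration 6: 40 < 57 holds -> v = 40 + 7 = 47.
Iteration 7: 47 < 57 holds -> v = 47 + 7 = 54.
Iteration 8: 54 < 57 holds -> v = 54 + 7 = 61.
Iteration 9: 61 < 57 fails; recursion stops.
SUM(v) = 5 + 12 + 19 + 26 + 33 + 40 + 47 + 54 + 61 = 297.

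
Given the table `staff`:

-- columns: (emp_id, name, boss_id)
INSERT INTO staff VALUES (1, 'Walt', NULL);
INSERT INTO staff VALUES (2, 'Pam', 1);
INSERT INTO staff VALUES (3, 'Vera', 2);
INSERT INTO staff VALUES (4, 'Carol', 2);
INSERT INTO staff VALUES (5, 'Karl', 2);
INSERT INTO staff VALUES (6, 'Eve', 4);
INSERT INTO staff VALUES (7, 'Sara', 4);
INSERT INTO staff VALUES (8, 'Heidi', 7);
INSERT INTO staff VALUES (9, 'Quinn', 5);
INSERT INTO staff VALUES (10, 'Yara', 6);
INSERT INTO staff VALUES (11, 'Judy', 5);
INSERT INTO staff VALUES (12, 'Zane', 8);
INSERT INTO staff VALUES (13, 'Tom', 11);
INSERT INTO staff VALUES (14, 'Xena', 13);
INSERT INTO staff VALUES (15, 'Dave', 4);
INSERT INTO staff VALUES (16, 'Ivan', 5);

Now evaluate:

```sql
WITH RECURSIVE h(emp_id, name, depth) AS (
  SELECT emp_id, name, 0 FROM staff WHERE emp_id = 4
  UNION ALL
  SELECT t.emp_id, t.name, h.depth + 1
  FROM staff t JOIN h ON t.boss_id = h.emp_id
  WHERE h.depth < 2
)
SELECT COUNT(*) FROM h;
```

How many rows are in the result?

Base: emp_id=4 (Carol) at depth 0.
Iteration 1: rows with boss_id in {4} -> Eve (id 6, depth 1), Sara (id 7, depth 1), Dave (id 15, depth 1).
Iteration 2: rows with boss_id in {6,7,15} -> Heidi (id 8, depth 2), Yara (id 10, depth 2).
Iteration 3: depth < 2 fails for all current rows; recursion stops.
Total rows emitted: 6.

6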